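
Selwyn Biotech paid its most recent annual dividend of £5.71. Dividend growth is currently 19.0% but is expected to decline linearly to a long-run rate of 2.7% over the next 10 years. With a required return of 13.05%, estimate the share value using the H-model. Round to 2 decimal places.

H-model: P₀ = D₀[(1+g_L) + H(g_S−g_L)]/(r−g_L), with H = 10/2 = 5.
P₀ = 5.71 × [(1+0.027) + 5×(0.19−0.027)] / (0.1305−0.027)
   = 5.71 × 1.8420 / 0.1035 = 101.6214

£101.62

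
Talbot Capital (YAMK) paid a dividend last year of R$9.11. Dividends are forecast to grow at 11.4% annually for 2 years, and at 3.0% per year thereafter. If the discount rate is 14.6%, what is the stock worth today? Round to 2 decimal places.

R$93.90

Two-stage DDM. Project D₁…D_2 at 0.114, terminal growth 0.03, discount at r = 0.146.
D_1 = 10.1485
D_2 = 11.3055
Terminal value at t=2: TV = D_3/(r−g) = 11.6446/(0.146−0.03) = 100.3848
P₀ = 10.1485/(1+0.146)^1 + 11.3055/(1+0.146)^2 + 100.3848/(1+0.146)^2 = 93.9001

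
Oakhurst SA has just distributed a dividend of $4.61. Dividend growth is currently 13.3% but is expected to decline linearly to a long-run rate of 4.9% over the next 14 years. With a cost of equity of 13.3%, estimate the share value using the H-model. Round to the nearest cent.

$89.84

H-model: P₀ = D₀[(1+g_L) + H(g_S−g_L)]/(r−g_L), with H = 14/2 = 7.
P₀ = 4.61 × [(1+0.049) + 7×(0.133−0.049)] / (0.133−0.049)
   = 4.61 × 1.6370 / 0.084 = 89.8401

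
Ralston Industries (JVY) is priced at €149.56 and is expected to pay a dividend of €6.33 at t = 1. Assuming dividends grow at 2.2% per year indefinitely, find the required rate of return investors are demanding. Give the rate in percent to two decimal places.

Rearranging the constant-growth DDM: r = D₁/P₀ + g.
r = 6.3300 / 149.56 + 0.022 = 0.04232 + 0.022 = 0.06432

6.43%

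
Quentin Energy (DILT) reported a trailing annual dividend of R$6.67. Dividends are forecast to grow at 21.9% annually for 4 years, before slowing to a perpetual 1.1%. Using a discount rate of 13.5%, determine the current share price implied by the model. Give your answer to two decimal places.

Two-stage DDM. Project D₁…D_4 at 0.219, terminal growth 0.011, discount at r = 0.135.
D_1 = 8.1307
D_2 = 9.9114
D_3 = 12.0819
D_4 = 14.7279
Terminal value at t=4: TV = D_5/(r−g) = 14.8899/(0.135−0.011) = 120.0798
P₀ = 8.1307/(1+0.135)^1 + 9.9114/(1+0.135)^2 + 12.0819/(1+0.135)^3 + 14.7279/(1+0.135)^4 + 120.0798/(1+0.135)^4 = 104.3535

R$104.35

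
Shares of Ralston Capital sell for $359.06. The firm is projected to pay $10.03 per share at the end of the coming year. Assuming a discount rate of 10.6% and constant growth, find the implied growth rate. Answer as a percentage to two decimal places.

7.81%

From P₀ = D₁/(r − g), the implied growth is g = r − D₁/P₀.
g = 0.106 − 10.03/359.06 = 0.106 − 0.02793 = 0.07807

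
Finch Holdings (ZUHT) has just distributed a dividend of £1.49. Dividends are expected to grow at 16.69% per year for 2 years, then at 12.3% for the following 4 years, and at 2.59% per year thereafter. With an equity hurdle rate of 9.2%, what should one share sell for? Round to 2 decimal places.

Three-stage DDM. Project D₁…D_6; terminal Gordon value at t=6 with g = 0.0259; discount at r = 0.092.
D_1 = 1.7387
D_2 = 2.0289
D_3 = 2.2784
D_4 = 2.5587
D_5 = 2.8734
D_6 = 3.2268
TV_6 = 3.3104/(0.092−0.0259) = 50.0814
P₀ = Σ Dₜ/(1+r)ᵗ + TV_6/(1+r)^6 = 40.1314

£40.13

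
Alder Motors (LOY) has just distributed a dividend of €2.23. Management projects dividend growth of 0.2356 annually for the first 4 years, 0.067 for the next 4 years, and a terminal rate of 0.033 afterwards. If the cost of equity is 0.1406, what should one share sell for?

Three-stage DDM. Project D₁…D_8; terminal Gordon value at t=8 with g = 0.033; discount at r = 0.1406.
D_1 = 2.7554
D_2 = 3.4046
D_3 = 4.2067
D_4 = 5.1978
D_5 = 5.5460
D_6 = 5.9176
D_7 = 6.3141
D_8 = 6.7371
TV_8 = 6.9594/(0.1406−0.033) = 64.6788
P₀ = Σ Dₜ/(1+r)ᵗ + TV_8/(1+r)^8 = 43.9433

€43.94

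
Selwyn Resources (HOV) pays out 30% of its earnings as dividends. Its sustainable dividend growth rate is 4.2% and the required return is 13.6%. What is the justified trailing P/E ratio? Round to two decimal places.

3.33

Justified trailing P/E = b(1+g)/(r−g) = 0.30×(1+0.042)/(0.136−0.042) = 3.3255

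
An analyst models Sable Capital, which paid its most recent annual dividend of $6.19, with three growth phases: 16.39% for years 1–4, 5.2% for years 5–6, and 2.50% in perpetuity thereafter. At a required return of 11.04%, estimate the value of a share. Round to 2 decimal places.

$122.17

Three-stage DDM. Project D₁…D_6; terminal Gordon value at t=6 with g = 0.025; discount at r = 0.1104.
D_1 = 7.2045
D_2 = 8.3854
D_3 = 9.7597
D_4 = 11.3593
D_5 = 11.9500
D_6 = 12.5714
TV_6 = 12.8857/(0.1104−0.025) = 150.8866
P₀ = Σ Dₜ/(1+r)ᵗ + TV_6/(1+r)^6 = 122.1712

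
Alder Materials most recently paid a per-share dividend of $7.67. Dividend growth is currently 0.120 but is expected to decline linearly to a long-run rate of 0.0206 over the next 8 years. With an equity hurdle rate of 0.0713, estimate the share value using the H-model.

$214.55

H-model: P₀ = D₀[(1+g_L) + H(g_S−g_L)]/(r−g_L), with H = 8/2 = 4.
P₀ = 7.67 × [(1+0.0206) + 4×(0.12−0.0206)] / (0.0713−0.0206)
   = 7.67 × 1.4182 / 0.0507 = 214.5482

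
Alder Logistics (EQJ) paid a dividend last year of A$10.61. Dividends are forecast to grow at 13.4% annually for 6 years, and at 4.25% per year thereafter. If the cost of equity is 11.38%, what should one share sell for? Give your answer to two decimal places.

Two-stage DDM. Project D₁…D_6 at 0.134, terminal growth 0.0425, discount at r = 0.1138.
D_1 = 12.0317
D_2 = 13.6440
D_3 = 15.4723
D_4 = 17.5456
D_5 = 19.8967
D_6 = 22.5628
Terminal value at t=6: TV = D_7/(r−g) = 23.5218/(0.1138−0.0425) = 329.8984
P₀ = 12.0317/(1+0.1138)^1 + 13.6440/(1+0.1138)^2 + 15.4723/(1+0.1138)^3 + 17.5456/(1+0.1138)^4 + 19.8967/(1+0.1138)^5 + 22.5628/(1+0.1138)^6 + 329.8984/(1+0.1138)^6 = 240.6226

A$240.62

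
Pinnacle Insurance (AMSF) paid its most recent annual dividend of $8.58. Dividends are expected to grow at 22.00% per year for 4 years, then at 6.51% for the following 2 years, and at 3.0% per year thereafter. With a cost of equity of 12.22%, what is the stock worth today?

$185.26

Three-stage DDM. Project D₁…D_6; terminal Gordon value at t=6 with g = 0.03; discount at r = 0.1222.
D_1 = 10.4676
D_2 = 12.7705
D_3 = 15.5800
D_4 = 19.0076
D_5 = 20.2450
D_6 = 21.5629
TV_6 = 22.2098/(0.1222−0.03) = 240.8872
P₀ = Σ Dₜ/(1+r)ᵗ + TV_6/(1+r)^6 = 185.2624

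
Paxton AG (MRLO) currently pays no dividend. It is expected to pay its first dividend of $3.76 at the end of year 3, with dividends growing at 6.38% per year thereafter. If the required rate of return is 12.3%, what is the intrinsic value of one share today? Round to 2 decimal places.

Deferred-dividend DDM. At t=2 the remaining stream is a growing perpetuity with first payment D_3 = 3.76.
V_2 = D_3/(r−g) = 3.76/(0.123−0.0638) = 63.5135
P₀ = V_2/(1+r)^2 = 63.5135/(1+0.123)^2 = 50.3624

$50.36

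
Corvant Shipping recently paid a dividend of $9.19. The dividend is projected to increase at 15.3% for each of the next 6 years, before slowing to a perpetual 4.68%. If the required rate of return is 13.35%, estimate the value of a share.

Two-stage DDM. Project D₁…D_6 at 0.153, terminal growth 0.0468, discount at r = 0.1335.
D_1 = 10.5961
D_2 = 12.2173
D_3 = 14.0865
D_4 = 16.2417
D_5 = 18.7267
D_6 = 21.5919
Terminal value at t=6: TV = D_7/(r−g) = 22.6024/(0.1335−0.0468) = 260.6970
P₀ = 10.5961/(1+0.1335)^1 + 12.2173/(1+0.1335)^2 + 14.0865/(1+0.1335)^3 + 16.2417/(1+0.1335)^4 + 18.7267/(1+0.1335)^5 + 21.5919/(1+0.1335)^6 + 260.6970/(1+0.1335)^6 = 181.4725

$181.47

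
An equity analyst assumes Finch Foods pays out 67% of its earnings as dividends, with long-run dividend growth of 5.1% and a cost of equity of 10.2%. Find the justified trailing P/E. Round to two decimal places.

13.81

Justified trailing P/E = b(1+g)/(r−g) = 0.67×(1+0.051)/(0.102−0.051) = 13.8073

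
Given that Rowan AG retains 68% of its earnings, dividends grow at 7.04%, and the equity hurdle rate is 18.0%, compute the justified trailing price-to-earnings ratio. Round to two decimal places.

3.13

Payout ratio b = 1 − 0.68 = 0.32.
Justified trailing P/E = b(1+g)/(r−g) = 0.32×(1+0.0704)/(0.18−0.0704) = 3.1253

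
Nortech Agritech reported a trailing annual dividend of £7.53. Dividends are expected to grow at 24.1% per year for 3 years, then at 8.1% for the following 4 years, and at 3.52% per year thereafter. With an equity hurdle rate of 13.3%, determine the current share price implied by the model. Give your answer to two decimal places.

Three-stage DDM. Project D₁…D_7; terminal Gordon value at t=7 with g = 0.0352; discount at r = 0.133.
D_1 = 9.3447
D_2 = 11.5968
D_3 = 14.3916
D_4 = 15.5574
D_5 = 16.8175
D_6 = 18.1797
D_7 = 19.6523
TV_7 = 20.3440/(0.133−0.0352) = 208.0168
P₀ = Σ Dₜ/(1+r)ᵗ + TV_7/(1+r)^7 = 149.2134

£149.21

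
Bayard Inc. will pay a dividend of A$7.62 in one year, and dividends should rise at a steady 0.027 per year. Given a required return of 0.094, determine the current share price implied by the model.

Gordon growth model: P₀ = D₁/(r − g), with D₁ = 7.62 given directly.
P₀ = 7.6200 / (0.094 − 0.027) = 7.6200 / 0.067 = 113.7313

A$113.73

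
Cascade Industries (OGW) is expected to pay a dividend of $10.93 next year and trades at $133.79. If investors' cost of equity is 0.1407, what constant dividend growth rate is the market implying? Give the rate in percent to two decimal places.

From P₀ = D₁/(r − g), the implied growth is g = r − D₁/P₀.
g = 0.1407 − 10.93/133.79 = 0.1407 − 0.08170 = 0.05900

5.90%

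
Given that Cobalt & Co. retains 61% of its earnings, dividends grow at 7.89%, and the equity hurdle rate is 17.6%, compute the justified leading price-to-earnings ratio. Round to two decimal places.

Payout ratio b = 1 − 0.61 = 0.39.
Justified leading P/E = b/(r−g) = 0.39/(0.176−0.0789) = 4.0165

4.02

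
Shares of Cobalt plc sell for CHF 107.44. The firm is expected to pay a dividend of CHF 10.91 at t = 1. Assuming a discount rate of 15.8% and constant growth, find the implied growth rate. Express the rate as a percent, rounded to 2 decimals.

5.65%

From P₀ = D₁/(r − g), the implied growth is g = r − D₁/P₀.
g = 0.158 − 10.91/107.44 = 0.158 − 0.10155 = 0.05645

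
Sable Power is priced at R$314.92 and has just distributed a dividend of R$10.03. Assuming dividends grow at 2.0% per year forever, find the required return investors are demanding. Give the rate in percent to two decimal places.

Rearranging the constant-growth DDM: r = D₁/P₀ + g.
D₁ = 10.03 × (1 + 0.02) = 10.2306.
r = 10.2306 / 314.92 + 0.02 = 0.03249 + 0.02 = 0.05249

5.25%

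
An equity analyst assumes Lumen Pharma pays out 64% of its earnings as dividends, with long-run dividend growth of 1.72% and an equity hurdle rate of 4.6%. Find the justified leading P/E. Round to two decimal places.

Justified leading P/E = b/(r−g) = 0.64/(0.046−0.0172) = 22.2222

22.22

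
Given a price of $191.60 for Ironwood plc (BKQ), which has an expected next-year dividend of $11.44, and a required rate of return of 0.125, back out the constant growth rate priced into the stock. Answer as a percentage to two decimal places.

6.53%

From P₀ = D₁/(r − g), the implied growth is g = r − D₁/P₀.
g = 0.125 − 11.44/191.60 = 0.125 − 0.05971 = 0.06529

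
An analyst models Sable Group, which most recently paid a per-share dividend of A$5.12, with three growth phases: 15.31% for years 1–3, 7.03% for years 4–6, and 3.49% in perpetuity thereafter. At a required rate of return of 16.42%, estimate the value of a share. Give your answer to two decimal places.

Three-stage DDM. Project D₁…D_6; terminal Gordon value at t=6 with g = 0.0349; discount at r = 0.1642.
D_1 = 5.9039
D_2 = 6.8078
D_3 = 7.8500
D_4 = 8.4019
D_5 = 8.9925
D_6 = 9.6247
TV_6 = 9.9606/(0.1642−0.0349) = 77.0349
P₀ = Σ Dₜ/(1+r)ᵗ + TV_6/(1+r)^6 = 58.6532

A$58.65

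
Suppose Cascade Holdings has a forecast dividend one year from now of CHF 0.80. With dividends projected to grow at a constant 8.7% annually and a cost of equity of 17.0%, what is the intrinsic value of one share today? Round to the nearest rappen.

CHF 9.64

Gordon growth model: P₀ = D₁/(r − g), with D₁ = 0.80 given directly.
P₀ = 0.8000 / (0.17 − 0.087) = 0.8000 / 0.083 = 9.6386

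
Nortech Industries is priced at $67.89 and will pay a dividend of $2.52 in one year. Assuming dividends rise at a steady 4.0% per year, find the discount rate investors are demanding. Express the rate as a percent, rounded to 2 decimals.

7.71%

Rearranging the constant-growth DDM: r = D₁/P₀ + g.
r = 2.5200 / 67.89 + 0.04 = 0.03712 + 0.04 = 0.07712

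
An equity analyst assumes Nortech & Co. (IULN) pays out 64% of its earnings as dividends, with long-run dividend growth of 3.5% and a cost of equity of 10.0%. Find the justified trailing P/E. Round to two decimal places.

10.19

Justified trailing P/E = b(1+g)/(r−g) = 0.64×(1+0.035)/(0.1−0.035) = 10.1908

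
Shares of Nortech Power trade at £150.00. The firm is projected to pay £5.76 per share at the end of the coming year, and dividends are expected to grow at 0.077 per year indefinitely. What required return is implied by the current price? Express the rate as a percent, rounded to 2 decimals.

11.54%

Rearranging the constant-growth DDM: r = D₁/P₀ + g.
r = 5.7600 / 150.00 + 0.077 = 0.03840 + 0.077 = 0.11540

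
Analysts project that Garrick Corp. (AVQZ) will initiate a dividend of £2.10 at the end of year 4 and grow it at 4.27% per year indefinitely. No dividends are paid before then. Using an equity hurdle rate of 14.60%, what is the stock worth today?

£13.51

Deferred-dividend DDM. At t=3 the remaining stream is a growing perpetuity with first payment D_4 = 2.10.
V_3 = D_4/(r−g) = 2.10/(0.146−0.0427) = 20.3291
P₀ = V_3/(1+r)^3 = 20.3291/(1+0.146)^3 = 13.5072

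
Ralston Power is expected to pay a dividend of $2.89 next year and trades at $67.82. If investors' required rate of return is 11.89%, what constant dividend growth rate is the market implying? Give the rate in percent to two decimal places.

7.63%

From P₀ = D₁/(r − g), the implied growth is g = r − D₁/P₀.
g = 0.1189 − 2.89/67.82 = 0.1189 − 0.04261 = 0.07629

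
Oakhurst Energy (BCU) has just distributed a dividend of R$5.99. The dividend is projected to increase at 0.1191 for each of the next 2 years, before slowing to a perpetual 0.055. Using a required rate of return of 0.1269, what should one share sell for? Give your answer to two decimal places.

R$98.54

Two-stage DDM. Project D₁…D_2 at 0.1191, terminal growth 0.055, discount at r = 0.1269.
D_1 = 6.7034
D_2 = 7.5018
Terminal value at t=2: TV = D_3/(r−g) = 7.9144/(0.1269−0.055) = 110.0749
P₀ = 6.7034/(1+0.1269)^1 + 7.5018/(1+0.1269)^2 + 110.0749/(1+0.1269)^2 = 98.5356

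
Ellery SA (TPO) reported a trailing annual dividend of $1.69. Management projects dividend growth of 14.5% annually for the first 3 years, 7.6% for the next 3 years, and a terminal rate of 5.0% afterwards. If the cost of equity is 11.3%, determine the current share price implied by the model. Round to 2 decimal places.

Three-stage DDM. Project D₁…D_6; terminal Gordon value at t=6 with g = 0.05; discount at r = 0.113.
D_1 = 1.9350
D_2 = 2.2156
D_3 = 2.5369
D_4 = 2.7297
D_5 = 2.9372
D_6 = 3.1604
TV_6 = 3.3184/(0.113−0.05) = 52.6731
P₀ = Σ Dₜ/(1+r)ᵗ + TV_6/(1+r)^6 = 38.2370

$38.24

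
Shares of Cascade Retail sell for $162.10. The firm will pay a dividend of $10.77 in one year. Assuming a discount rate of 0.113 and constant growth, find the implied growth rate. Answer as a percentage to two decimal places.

4.66%

From P₀ = D₁/(r − g), the implied growth is g = r − D₁/P₀.
g = 0.113 − 10.77/162.10 = 0.113 − 0.06644 = 0.04656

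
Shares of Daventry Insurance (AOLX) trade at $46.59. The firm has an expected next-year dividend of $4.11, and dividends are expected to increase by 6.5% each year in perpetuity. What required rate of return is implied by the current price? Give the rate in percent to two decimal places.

15.32%

Rearranging the constant-growth DDM: r = D₁/P₀ + g.
r = 4.1100 / 46.59 + 0.065 = 0.08822 + 0.065 = 0.15322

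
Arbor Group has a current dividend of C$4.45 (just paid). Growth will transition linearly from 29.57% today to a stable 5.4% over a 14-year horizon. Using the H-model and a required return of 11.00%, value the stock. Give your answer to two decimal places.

C$218.20

H-model: P₀ = D₀[(1+g_L) + H(g_S−g_L)]/(r−g_L), with H = 14/2 = 7.
P₀ = 4.45 × [(1+0.054) + 7×(0.2957−0.054)] / (0.11−0.054)
   = 4.45 × 2.7459 / 0.056 = 218.2010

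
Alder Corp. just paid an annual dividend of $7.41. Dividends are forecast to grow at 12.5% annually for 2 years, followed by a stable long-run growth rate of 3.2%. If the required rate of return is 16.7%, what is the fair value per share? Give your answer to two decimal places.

$66.67

Two-stage DDM. Project D₁…D_2 at 0.125, terminal growth 0.032, discount at r = 0.167.
D_1 = 8.3362
D_2 = 9.3783
Terminal value at t=2: TV = D_3/(r−g) = 9.6784/(0.167−0.032) = 71.6918
P₀ = 8.3362/(1+0.167)^1 + 9.3783/(1+0.167)^2 + 71.6918/(1+0.167)^2 = 66.6710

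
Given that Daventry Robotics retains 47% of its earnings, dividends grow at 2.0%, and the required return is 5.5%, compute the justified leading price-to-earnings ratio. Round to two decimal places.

15.14

Payout ratio b = 1 − 0.47 = 0.53.
Justified leading P/E = b/(r−g) = 0.53/(0.055−0.02) = 15.1429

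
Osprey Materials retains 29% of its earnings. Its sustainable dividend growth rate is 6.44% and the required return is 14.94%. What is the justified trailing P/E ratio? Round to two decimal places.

Payout ratio b = 1 − 0.29 = 0.71.
Justified trailing P/E = b(1+g)/(r−g) = 0.71×(1+0.0644)/(0.1494−0.0644) = 8.8909

8.89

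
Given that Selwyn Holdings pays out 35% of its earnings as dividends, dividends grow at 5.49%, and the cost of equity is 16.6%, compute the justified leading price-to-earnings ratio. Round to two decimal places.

3.15

Justified leading P/E = b/(r−g) = 0.35/(0.166−0.0549) = 3.1503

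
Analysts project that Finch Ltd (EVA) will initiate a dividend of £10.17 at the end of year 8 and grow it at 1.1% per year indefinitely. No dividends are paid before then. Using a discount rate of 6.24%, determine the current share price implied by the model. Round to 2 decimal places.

£129.52

Deferred-dividend DDM. At t=7 the remaining stream is a growing perpetuity with first payment D_8 = 10.17.
V_7 = D_8/(r−g) = 10.17/(0.0624−0.011) = 197.8599
P₀ = V_7/(1+r)^7 = 197.8599/(1+0.0624)^7 = 129.5214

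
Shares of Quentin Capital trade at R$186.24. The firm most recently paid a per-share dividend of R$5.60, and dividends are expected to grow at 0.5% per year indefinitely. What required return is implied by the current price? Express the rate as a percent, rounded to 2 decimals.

3.52%

Rearranging the constant-growth DDM: r = D₁/P₀ + g.
D₁ = 5.60 × (1 + 0.005) = 5.6280.
r = 5.6280 / 186.24 + 0.005 = 0.03022 + 0.005 = 0.03522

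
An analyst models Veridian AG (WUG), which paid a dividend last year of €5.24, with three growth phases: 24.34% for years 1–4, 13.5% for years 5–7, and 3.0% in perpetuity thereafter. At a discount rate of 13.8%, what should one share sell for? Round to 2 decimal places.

€119.23

Three-stage DDM. Project D₁…D_7; terminal Gordon value at t=7 with g = 0.03; discount at r = 0.138.
D_1 = 6.5154
D_2 = 8.1013
D_3 = 10.0731
D_4 = 12.5249
D_5 = 14.2158
D_6 = 16.1349
D_7 = 18.3131
TV_7 = 18.8625/(0.138−0.03) = 174.6529
P₀ = Σ Dₜ/(1+r)ᵗ + TV_7/(1+r)^7 = 119.2311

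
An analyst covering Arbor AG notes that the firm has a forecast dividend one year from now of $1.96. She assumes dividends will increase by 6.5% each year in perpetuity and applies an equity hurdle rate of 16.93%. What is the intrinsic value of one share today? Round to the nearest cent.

Gordon growth model: P₀ = D₁/(r − g), with D₁ = 1.96 given directly.
P₀ = 1.9600 / (0.1693 − 0.065) = 1.9600 / 0.1043 = 18.7919

$18.79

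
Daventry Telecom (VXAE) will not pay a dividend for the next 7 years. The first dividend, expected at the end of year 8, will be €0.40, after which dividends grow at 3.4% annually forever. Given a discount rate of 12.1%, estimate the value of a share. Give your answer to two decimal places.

€2.07

Deferred-dividend DDM. At t=7 the remaining stream is a growing perpetuity with first payment D_8 = 0.40.
V_7 = D_8/(r−g) = 0.40/(0.121−0.034) = 4.5977
P₀ = V_7/(1+r)^7 = 4.5977/(1+0.121)^7 = 2.0668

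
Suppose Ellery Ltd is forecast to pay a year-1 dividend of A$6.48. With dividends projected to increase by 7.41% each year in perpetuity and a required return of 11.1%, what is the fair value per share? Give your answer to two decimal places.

Gordon growth model: P₀ = D₁/(r − g), with D₁ = 6.48 given directly.
P₀ = 6.4800 / (0.111 − 0.0741) = 6.4800 / 0.0369 = 175.6098

A$175.61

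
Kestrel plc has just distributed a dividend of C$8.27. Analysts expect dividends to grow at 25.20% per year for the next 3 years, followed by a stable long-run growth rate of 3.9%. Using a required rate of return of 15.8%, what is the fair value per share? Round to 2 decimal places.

C$120.32

Two-stage DDM. Project D₁…D_3 at 0.252, terminal growth 0.039, discount at r = 0.158.
D_1 = 10.3540
D_2 = 12.9633
D_3 = 16.2300
Terminal value at t=3: TV = D_4/(r−g) = 16.8630/(0.158−0.039) = 141.7056
P₀ = 10.3540/(1+0.158)^1 + 12.9633/(1+0.158)^2 + 16.2300/(1+0.158)^3 + 141.7056/(1+0.158)^3 = 120.3163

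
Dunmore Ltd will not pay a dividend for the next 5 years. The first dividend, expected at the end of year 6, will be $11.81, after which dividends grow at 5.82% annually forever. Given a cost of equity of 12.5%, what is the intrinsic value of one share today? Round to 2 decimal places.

$98.11

Deferred-dividend DDM. At t=5 the remaining stream is a growing perpetuity with first payment D_6 = 11.81.
V_5 = D_6/(r−g) = 11.81/(0.125−0.0582) = 176.7964
P₀ = V_5/(1+r)^5 = 176.7964/(1+0.125)^5 = 98.1094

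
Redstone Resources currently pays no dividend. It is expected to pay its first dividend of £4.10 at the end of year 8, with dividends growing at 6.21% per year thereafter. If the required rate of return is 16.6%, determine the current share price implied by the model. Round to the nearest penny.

Deferred-dividend DDM. At t=7 the remaining stream is a growing perpetuity with first payment D_8 = 4.10.
V_7 = D_8/(r−g) = 4.10/(0.166−0.0621) = 39.4610
P₀ = V_7/(1+r)^7 = 39.4610/(1+0.166)^7 = 13.4672

£13.47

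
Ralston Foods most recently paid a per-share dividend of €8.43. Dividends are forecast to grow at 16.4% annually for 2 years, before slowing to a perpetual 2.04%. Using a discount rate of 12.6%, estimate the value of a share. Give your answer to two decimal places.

€104.77

Two-stage DDM. Project D₁…D_2 at 0.164, terminal growth 0.0204, discount at r = 0.126.
D_1 = 9.8125
D_2 = 11.4218
Terminal value at t=2: TV = D_3/(r−g) = 11.6548/(0.126−0.0204) = 110.3672
P₀ = 9.8125/(1+0.126)^1 + 11.4218/(1+0.126)^2 + 110.3672/(1+0.126)^2 = 104.7720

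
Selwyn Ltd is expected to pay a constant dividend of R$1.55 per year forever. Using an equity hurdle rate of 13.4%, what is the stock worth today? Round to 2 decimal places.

R$11.57

Zero-growth DDM (perpetuity): P₀ = D/r = 1.55 / 0.134 = 11.5672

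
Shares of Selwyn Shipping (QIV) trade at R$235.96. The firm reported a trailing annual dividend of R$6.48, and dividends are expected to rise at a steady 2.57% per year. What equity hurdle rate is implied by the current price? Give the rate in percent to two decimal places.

Rearranging the constant-growth DDM: r = D₁/P₀ + g.
D₁ = 6.48 × (1 + 0.0257) = 6.6465.
r = 6.6465 / 235.96 + 0.0257 = 0.02817 + 0.0257 = 0.05387

5.39%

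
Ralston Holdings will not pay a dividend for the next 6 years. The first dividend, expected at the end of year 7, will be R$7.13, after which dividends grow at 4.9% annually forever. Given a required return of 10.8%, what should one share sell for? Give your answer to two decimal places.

R$65.31

Deferred-dividend DDM. At t=6 the remaining stream is a growing perpetuity with first payment D_7 = 7.13.
V_6 = D_7/(r−g) = 7.13/(0.108−0.049) = 120.8475
P₀ = V_6/(1+r)^6 = 120.8475/(1+0.108)^6 = 65.3129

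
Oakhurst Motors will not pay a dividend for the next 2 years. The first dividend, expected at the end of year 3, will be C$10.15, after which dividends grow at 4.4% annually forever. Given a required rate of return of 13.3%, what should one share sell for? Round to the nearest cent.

Deferred-dividend DDM. At t=2 the remaining stream is a growing perpetuity with first payment D_3 = 10.15.
V_2 = D_3/(r−g) = 10.15/(0.133−0.044) = 114.0449
P₀ = V_2/(1+r)^2 = 114.0449/(1+0.133)^2 = 88.8416

C$88.84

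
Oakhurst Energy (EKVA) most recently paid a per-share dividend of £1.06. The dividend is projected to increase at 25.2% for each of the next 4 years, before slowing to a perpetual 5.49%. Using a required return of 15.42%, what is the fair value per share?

Two-stage DDM. Project D₁…D_4 at 0.252, terminal growth 0.0549, discount at r = 0.1542.
D_1 = 1.3271
D_2 = 1.6616
D_3 = 2.0803
D_4 = 2.6045
Terminal value at t=4: TV = D_5/(r−g) = 2.7475/(0.1542−0.0549) = 27.6685
P₀ = 1.3271/(1+0.1542)^1 + 1.6616/(1+0.1542)^2 + 2.0803/(1+0.1542)^3 + 2.6045/(1+0.1542)^4 + 27.6685/(1+0.1542)^4 = 20.8081

£20.81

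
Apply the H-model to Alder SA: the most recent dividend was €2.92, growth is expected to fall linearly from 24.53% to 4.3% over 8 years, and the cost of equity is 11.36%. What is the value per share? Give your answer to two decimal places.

H-model: P₀ = D₀[(1+g_L) + H(g_S−g_L)]/(r−g_L), with H = 8/2 = 4.
P₀ = 2.92 × [(1+0.043) + 4×(0.2453−0.043)] / (0.1136−0.043)
   = 2.92 × 1.8522 / 0.0706 = 76.6066

€76.61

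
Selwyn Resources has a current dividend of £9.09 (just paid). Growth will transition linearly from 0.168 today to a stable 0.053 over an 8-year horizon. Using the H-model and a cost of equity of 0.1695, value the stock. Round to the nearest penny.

H-model: P₀ = D₀[(1+g_L) + H(g_S−g_L)]/(r−g_L), with H = 8/2 = 4.
P₀ = 9.09 × [(1+0.053) + 4×(0.168−0.053)] / (0.1695−0.053)
   = 9.09 × 1.5130 / 0.1165 = 118.0530

£118.05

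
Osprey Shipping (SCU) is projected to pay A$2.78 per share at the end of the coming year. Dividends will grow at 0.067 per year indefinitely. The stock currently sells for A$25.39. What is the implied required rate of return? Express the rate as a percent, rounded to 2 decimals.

Rearranging the constant-growth DDM: r = D₁/P₀ + g.
r = 2.7800 / 25.39 + 0.067 = 0.10949 + 0.067 = 0.17649

17.65%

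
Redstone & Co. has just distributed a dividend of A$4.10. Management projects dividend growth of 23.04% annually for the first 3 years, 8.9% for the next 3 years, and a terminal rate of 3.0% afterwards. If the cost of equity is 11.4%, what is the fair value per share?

A$94.17

Three-stage DDM. Project D₁…D_6; terminal Gordon value at t=6 with g = 0.03; discount at r = 0.114.
D_1 = 5.0446
D_2 = 6.2069
D_3 = 7.6370
D_4 = 8.3167
D_5 = 9.0569
D_6 = 9.8629
TV_6 = 10.1588/(0.114−0.03) = 120.9385
P₀ = Σ Dₜ/(1+r)ᵗ + TV_6/(1+r)^6 = 94.1720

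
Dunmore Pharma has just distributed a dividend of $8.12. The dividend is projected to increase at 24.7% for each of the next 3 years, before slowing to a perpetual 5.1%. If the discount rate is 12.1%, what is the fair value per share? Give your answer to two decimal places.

$198.08

Two-stage DDM. Project D₁…D_3 at 0.247, terminal growth 0.051, discount at r = 0.121.
D_1 = 10.1256
D_2 = 12.6267
D_3 = 15.7455
Terminal value at t=3: TV = D_4/(r−g) = 16.5485/(0.121−0.051) = 236.4069
P₀ = 10.1256/(1+0.121)^1 + 12.6267/(1+0.121)^2 + 15.7455/(1+0.121)^3 + 236.4069/(1+0.121)^3 = 198.0778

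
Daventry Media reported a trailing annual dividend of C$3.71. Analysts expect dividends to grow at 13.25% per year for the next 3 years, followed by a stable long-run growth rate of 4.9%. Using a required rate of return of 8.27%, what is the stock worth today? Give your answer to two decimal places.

C$144.35

Two-stage DDM. Project D₁…D_3 at 0.1325, terminal growth 0.049, discount at r = 0.0827.
D_1 = 4.2016
D_2 = 4.7583
D_3 = 5.3888
Terminal value at t=3: TV = D_4/(r−g) = 5.6528/(0.0827−0.049) = 167.7390
P₀ = 4.2016/(1+0.0827)^1 + 4.7583/(1+0.0827)^2 + 5.3888/(1+0.0827)^3 + 167.7390/(1+0.0827)^3 = 144.3486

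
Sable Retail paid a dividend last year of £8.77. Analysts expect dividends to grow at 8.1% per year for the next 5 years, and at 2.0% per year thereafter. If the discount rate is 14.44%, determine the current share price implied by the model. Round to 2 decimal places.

£91.16

Two-stage DDM. Project D₁…D_5 at 0.081, terminal growth 0.02, discount at r = 0.1444.
D_1 = 9.4804
D_2 = 10.2483
D_3 = 11.0784
D_4 = 11.9757
D_5 = 12.9458
Terminal value at t=5: TV = D_6/(r−g) = 13.2047/(0.1444−0.02) = 106.1470
P₀ = 9.4804/(1+0.1444)^1 + 10.2483/(1+0.1444)^2 + 11.0784/(1+0.1444)^3 + 11.9757/(1+0.1444)^4 + 12.9458/(1+0.1444)^5 + 106.1470/(1+0.1444)^5 = 91.1563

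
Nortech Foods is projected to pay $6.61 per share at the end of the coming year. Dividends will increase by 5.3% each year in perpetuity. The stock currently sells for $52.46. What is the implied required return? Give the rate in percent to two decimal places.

Rearranging the constant-growth DDM: r = D₁/P₀ + g.
r = 6.6100 / 52.46 + 0.053 = 0.12600 + 0.053 = 0.17900

17.90%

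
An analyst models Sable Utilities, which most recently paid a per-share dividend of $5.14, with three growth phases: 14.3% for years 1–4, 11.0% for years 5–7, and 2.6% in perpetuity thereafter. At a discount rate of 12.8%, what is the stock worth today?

$88.94

Three-stage DDM. Project D₁…D_7; terminal Gordon value at t=7 with g = 0.026; discount at r = 0.128.
D_1 = 5.8750
D_2 = 6.7151
D_3 = 7.6754
D_4 = 8.7730
D_5 = 9.7380
D_6 = 10.8092
D_7 = 11.9982
TV_7 = 12.3102/(0.128−0.026) = 120.6880
P₀ = Σ Dₜ/(1+r)ᵗ + TV_7/(1+r)^7 = 88.9359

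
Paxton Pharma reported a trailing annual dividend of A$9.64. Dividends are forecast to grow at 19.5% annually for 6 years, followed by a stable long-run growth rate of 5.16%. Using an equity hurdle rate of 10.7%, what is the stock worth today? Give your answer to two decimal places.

Two-stage DDM. Project D₁…D_6 at 0.195, terminal growth 0.0516, discount at r = 0.107.
D_1 = 11.5198
D_2 = 13.7662
D_3 = 16.4506
D_4 = 19.6584
D_5 = 23.4918
D_6 = 28.0727
Terminal value at t=6: TV = D_7/(r−g) = 29.5213/(0.107−0.0516) = 532.8749
P₀ = 11.5198/(1+0.107)^1 + 13.7662/(1+0.107)^2 + 16.4506/(1+0.107)^3 + 19.6584/(1+0.107)^4 + 23.4918/(1+0.107)^5 + 28.0727/(1+0.107)^6 + 532.8749/(1+0.107)^6 = 365.8034

A$365.80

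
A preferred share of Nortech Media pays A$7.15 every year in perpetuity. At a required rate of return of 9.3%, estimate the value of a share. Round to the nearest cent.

A$76.88

Zero-growth DDM (perpetuity): P₀ = D/r = 7.15 / 0.093 = 76.8817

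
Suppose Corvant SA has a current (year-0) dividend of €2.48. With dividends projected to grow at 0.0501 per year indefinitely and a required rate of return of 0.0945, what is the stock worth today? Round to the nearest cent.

€58.65

Gordon growth model: P₀ = D₁/(r − g). D₁ = 2.48 × (1 + 0.0501) = 2.6042.
P₀ = 2.6042 / (0.0945 − 0.0501) = 2.6042 / 0.0444 = 58.6542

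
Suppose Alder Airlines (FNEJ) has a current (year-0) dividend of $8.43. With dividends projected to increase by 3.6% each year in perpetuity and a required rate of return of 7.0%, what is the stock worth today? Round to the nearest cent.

Gordon growth model: P₀ = D₁/(r − g). D₁ = 8.43 × (1 + 0.036) = 8.7335.
P₀ = 8.7335 / (0.07 − 0.036) = 8.7335 / 0.034 = 256.8671

$256.87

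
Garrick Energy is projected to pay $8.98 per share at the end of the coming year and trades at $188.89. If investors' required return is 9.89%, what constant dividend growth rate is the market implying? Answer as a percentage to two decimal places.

From P₀ = D₁/(r − g), the implied growth is g = r − D₁/P₀.
g = 0.0989 − 8.98/188.89 = 0.0989 − 0.04754 = 0.05136

5.14%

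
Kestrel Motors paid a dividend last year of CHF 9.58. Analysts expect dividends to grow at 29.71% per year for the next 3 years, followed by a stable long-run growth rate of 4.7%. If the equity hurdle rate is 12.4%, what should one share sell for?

Two-stage DDM. Project D₁…D_3 at 0.2971, terminal growth 0.047, discount at r = 0.124.
D_1 = 12.4262
D_2 = 16.1180
D_3 = 20.9067
Terminal value at t=3: TV = D_4/(r−g) = 21.8893/(0.124−0.047) = 284.2771
P₀ = 12.4262/(1+0.124)^1 + 16.1180/(1+0.124)^2 + 20.9067/(1+0.124)^3 + 284.2771/(1+0.124)^3 = 238.7262

CHF 238.73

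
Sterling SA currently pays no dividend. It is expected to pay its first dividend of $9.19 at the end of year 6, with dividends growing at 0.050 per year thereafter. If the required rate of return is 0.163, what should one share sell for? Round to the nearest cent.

Deferred-dividend DDM. At t=5 the remaining stream is a growing perpetuity with first payment D_6 = 9.19.
V_5 = D_6/(r−g) = 9.19/(0.163−0.05) = 81.3274
P₀ = V_5/(1+r)^5 = 81.3274/(1+0.163)^5 = 38.2242

$38.22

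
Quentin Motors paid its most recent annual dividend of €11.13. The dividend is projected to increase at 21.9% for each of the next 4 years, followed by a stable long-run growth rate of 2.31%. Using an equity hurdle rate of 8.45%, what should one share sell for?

Two-stage DDM. Project D₁…D_4 at 0.219, terminal growth 0.0231, discount at r = 0.0845.
D_1 = 13.5675
D_2 = 16.5387
D_3 = 20.1607
D_4 = 24.5759
Terminal value at t=4: TV = D_5/(r−g) = 25.1436/(0.0845−0.0231) = 409.5055
P₀ = 13.5675/(1+0.0845)^1 + 16.5387/(1+0.0845)^2 + 20.1607/(1+0.0845)^3 + 24.5759/(1+0.0845)^4 + 409.5055/(1+0.0845)^4 = 356.1781

€356.18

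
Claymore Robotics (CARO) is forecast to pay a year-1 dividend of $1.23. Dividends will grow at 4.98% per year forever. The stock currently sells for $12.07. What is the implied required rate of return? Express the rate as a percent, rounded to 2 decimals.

Rearranging the constant-growth DDM: r = D₁/P₀ + g.
r = 1.2300 / 12.07 + 0.0498 = 0.10191 + 0.0498 = 0.15171

15.17%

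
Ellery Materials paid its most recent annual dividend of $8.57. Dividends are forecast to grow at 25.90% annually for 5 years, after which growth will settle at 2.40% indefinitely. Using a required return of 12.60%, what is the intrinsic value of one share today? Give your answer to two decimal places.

$211.00

Two-stage DDM. Project D₁…D_5 at 0.259, terminal growth 0.024, discount at r = 0.126.
D_1 = 10.7896
D_2 = 13.5841
D_3 = 17.1024
D_4 = 21.5320
D_5 = 27.1087
Terminal value at t=5: TV = D_6/(r−g) = 27.7594/(0.126−0.024) = 272.1506
P₀ = 10.7896/(1+0.126)^1 + 13.5841/(1+0.126)^2 + 17.1024/(1+0.126)^3 + 21.5320/(1+0.126)^4 + 27.1087/(1+0.126)^5 + 272.1506/(1+0.126)^5 = 211.0021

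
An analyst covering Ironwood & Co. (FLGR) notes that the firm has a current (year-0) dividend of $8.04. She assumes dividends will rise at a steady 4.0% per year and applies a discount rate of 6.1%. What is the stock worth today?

$398.17

Gordon growth model: P₀ = D₁/(r − g). D₁ = 8.04 × (1 + 0.04) = 8.3616.
P₀ = 8.3616 / (0.061 − 0.04) = 8.3616 / 0.021 = 398.1714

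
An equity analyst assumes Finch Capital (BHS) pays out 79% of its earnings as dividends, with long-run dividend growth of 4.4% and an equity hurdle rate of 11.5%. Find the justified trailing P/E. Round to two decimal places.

Justified trailing P/E = b(1+g)/(r−g) = 0.79×(1+0.044)/(0.115−0.044) = 11.6163

11.62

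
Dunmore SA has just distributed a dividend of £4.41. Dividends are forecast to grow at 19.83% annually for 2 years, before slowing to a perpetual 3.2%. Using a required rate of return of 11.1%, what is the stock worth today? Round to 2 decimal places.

Two-stage DDM. Project D₁…D_2 at 0.1983, terminal growth 0.032, discount at r = 0.111.
D_1 = 5.2845
D_2 = 6.3324
Terminal value at t=2: TV = D_3/(r−g) = 6.5351/(0.111−0.032) = 82.7222
P₀ = 5.2845/(1+0.111)^1 + 6.3324/(1+0.111)^2 + 82.7222/(1+0.111)^2 = 76.9052

£76.91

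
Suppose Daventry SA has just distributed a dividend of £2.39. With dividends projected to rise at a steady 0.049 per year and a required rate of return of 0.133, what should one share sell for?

Gordon growth model: P₀ = D₁/(r − g). D₁ = 2.39 × (1 + 0.049) = 2.5071.
P₀ = 2.5071 / (0.133 − 0.049) = 2.5071 / 0.084 = 29.8465

£29.85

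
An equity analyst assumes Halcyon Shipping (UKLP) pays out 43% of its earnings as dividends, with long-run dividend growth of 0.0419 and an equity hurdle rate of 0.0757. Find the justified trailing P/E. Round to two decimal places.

13.25

Justified trailing P/E = b(1+g)/(r−g) = 0.43×(1+0.0419)/(0.0757−0.0419) = 13.2549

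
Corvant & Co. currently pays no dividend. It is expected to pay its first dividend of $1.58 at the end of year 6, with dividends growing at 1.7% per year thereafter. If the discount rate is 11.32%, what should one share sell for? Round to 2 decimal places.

Deferred-dividend DDM. At t=5 the remaining stream is a growing perpetuity with first payment D_6 = 1.58.
V_5 = D_6/(r−g) = 1.58/(0.1132−0.017) = 16.4241
P₀ = V_5/(1+r)^5 = 16.4241/(1+0.1132)^5 = 9.6076

$9.61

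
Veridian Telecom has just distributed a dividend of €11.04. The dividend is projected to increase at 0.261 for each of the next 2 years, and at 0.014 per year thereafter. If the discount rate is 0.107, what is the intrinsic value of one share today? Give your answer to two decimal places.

Two-stage DDM. Project D₁…D_2 at 0.261, terminal growth 0.014, discount at r = 0.107.
D_1 = 13.9214
D_2 = 17.5549
Terminal value at t=2: TV = D_3/(r−g) = 17.8007/(0.107−0.014) = 191.4054
P₀ = 13.9214/(1+0.107)^1 + 17.5549/(1+0.107)^2 + 191.4054/(1+0.107)^2 = 183.0932

€183.09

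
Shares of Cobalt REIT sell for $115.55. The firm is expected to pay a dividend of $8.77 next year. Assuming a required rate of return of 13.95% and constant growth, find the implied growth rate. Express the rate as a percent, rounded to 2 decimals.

From P₀ = D₁/(r − g), the implied growth is g = r − D₁/P₀.
g = 0.1395 − 8.77/115.55 = 0.1395 − 0.07590 = 0.06360

6.36%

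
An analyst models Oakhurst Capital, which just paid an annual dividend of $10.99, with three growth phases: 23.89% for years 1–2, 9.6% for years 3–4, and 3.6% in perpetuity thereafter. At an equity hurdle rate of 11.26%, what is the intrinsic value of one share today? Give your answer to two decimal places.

$231.35

Three-stage DDM. Project D₁…D_4; terminal Gordon value at t=4 with g = 0.036; discount at r = 0.1126.
D_1 = 13.6155
D_2 = 16.8683
D_3 = 18.4876
D_4 = 20.2624
TV_4 = 20.9919/(0.1126−0.036) = 274.0453
P₀ = Σ Dₜ/(1+r)ᵗ + TV_4/(1+r)^4 = 231.3515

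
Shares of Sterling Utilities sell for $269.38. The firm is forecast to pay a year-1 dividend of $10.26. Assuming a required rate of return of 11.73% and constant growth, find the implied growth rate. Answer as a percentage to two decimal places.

From P₀ = D₁/(r − g), the implied growth is g = r − D₁/P₀.
g = 0.1173 − 10.26/269.38 = 0.1173 − 0.03809 = 0.07921

7.92%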